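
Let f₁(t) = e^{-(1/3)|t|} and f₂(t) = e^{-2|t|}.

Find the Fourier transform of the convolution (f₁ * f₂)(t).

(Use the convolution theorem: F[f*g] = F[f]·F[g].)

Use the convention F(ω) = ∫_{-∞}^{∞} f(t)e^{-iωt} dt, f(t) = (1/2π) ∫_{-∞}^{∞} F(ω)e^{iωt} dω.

F[f₁*f₂](ω) = \frac{24}{\left(\omega^{2} + 4\right) \left(9 \omega^{2} + 1\right)}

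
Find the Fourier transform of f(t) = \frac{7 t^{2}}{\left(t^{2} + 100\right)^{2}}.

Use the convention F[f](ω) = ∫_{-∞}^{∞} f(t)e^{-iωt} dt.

F(ω) = \frac{7 \pi \left(1 - 10 \left|{\omega}\right|\right) e^{- 10 \left|{\omega}\right|}}{20}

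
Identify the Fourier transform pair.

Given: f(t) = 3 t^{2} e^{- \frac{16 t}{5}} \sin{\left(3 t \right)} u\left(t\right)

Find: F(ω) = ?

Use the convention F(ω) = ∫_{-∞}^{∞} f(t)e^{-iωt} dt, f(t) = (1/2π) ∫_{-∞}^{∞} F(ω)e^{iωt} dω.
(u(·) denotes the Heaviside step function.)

F(ω) = \frac{33750 \left(\left(5 i \omega + 16\right)^{2} - 75\right)}{\left(\left(5 i \omega + 16\right)^{2} + 225\right)^{3}}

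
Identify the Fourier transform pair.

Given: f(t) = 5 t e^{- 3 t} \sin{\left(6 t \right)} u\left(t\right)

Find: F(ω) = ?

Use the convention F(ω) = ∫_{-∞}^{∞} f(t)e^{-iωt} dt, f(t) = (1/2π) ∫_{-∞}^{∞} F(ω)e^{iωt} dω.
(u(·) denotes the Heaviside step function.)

F(ω) = \frac{60 \left(i \omega + 3\right)}{\left(\left(i \omega + 3\right)^{2} + 36\right)^{2}}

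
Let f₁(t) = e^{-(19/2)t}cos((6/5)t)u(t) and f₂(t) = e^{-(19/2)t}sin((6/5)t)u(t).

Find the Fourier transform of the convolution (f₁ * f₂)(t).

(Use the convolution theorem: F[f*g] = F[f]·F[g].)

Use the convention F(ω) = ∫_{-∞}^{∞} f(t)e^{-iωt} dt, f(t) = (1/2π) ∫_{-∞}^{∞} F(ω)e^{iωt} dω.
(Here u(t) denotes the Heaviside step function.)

F[f₁*f₂](ω) = \frac{6000 \left(2 i \omega + 19\right)}{\left(25 \left(2 i \omega + 19\right)^{2} + 144\right)^{2}}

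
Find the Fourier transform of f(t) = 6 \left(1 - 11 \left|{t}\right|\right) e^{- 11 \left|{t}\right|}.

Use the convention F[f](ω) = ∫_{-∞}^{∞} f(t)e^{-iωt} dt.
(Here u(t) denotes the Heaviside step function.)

F(ω) = \frac{264 \omega^{2}}{\left(\omega^{2} + 121\right)^{2}}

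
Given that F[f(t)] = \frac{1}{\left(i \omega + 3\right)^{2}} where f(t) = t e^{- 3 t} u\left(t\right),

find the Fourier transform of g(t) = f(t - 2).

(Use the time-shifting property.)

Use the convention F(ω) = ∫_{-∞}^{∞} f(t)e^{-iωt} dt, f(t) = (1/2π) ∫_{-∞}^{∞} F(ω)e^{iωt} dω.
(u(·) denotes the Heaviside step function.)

F[g](ω) = \frac{e^{- 2 i \omega}}{\left(i \omega + 3\right)^{2}}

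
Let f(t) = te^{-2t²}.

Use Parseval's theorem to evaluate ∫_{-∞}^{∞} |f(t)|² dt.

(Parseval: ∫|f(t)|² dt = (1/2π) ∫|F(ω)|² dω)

∫|f(t)|² dt = \frac{\sqrt{\pi}}{16}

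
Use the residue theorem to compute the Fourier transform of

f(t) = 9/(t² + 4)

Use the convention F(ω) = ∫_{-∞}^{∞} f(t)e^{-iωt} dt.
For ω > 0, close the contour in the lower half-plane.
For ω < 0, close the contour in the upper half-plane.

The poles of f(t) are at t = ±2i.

Let g(z) = f(z)e^{-iωz}; for large |z| the factor e^{-iωz} decays in the lower half-plane when ω > 0 and in the upper half-plane when ω < 0.

Case ω > 0 (lower half-plane, clockwise contour ⇒ F(ω) = -2πi·ΣRes):
  Res_{z = - 2 i} g(z) = \frac{9 i e^{- 2 \omega}}{4}
  F(ω) = -2πi·ΣRes = \frac{9 \pi e^{- 2 \omega}}{2}

Case ω < 0 (upper half-plane, counterclockwise contour ⇒ F(ω) = +2πi·ΣRes):
  Res_{z = 2 i} g(z) = - \frac{9 i e^{2 \omega}}{4}
  F(ω) = 2πi·ΣRes = \frac{9 \pi e^{2 \omega}}{2}

Both cases combine into a single formula in |ω|:

F(ω) = \frac{9 \pi e^{- 2 \left|{\omega}\right|}}{2}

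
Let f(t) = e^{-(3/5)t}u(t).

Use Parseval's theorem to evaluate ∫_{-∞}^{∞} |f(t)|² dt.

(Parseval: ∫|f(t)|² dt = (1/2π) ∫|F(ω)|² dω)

∫|f(t)|² dt = \frac{5}{6}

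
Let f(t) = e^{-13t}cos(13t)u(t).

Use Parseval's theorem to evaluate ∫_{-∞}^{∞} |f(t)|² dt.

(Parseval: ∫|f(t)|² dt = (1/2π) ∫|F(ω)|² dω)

∫|f(t)|² dt = \frac{3}{104}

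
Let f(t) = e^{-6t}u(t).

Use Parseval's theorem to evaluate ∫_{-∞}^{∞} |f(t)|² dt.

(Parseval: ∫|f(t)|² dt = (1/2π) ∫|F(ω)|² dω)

∫|f(t)|² dt = \frac{1}{12}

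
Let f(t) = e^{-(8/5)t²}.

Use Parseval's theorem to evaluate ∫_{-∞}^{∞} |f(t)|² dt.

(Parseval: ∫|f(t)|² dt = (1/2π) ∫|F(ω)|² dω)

∫|f(t)|² dt = \frac{\sqrt{5} \sqrt{\pi}}{4}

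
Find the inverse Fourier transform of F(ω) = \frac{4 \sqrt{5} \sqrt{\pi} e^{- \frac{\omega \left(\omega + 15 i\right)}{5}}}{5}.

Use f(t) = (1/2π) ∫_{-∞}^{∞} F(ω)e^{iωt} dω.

f(t) = 2 e^{- \frac{5 \left(t - 3\right)^{2}}{4}}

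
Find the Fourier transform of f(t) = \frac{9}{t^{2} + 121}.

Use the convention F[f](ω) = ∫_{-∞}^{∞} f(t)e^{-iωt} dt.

F(ω) = \frac{9 \pi e^{- 11 \left|{\omega}\right|}}{11}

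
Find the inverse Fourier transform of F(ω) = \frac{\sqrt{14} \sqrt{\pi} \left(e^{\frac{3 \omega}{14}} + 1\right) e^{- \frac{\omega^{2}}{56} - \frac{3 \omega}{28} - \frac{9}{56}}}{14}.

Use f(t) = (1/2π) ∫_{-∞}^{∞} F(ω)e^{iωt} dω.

f(t) = 2 e^{- 14 t^{2}} \cos{\left(3 t \right)}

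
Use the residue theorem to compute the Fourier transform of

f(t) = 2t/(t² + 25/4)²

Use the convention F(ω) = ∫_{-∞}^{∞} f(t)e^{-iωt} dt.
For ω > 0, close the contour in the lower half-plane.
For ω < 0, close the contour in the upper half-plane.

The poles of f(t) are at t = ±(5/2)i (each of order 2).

Let g(z) = f(z)e^{-iωz}; for large |z| the factor e^{-iωz} decays in the lower half-plane when ω > 0 and in the upper half-plane when ω < 0.

Case ω > 0 (lower half-plane, clockwise contour ⇒ F(ω) = -2πi·ΣRes):
  Res_{z = - \frac{5 i}{2}} g(z) = \frac{\omega e^{- \frac{5 \omega}{2}}}{5} (pole of order 2)
  F(ω) = -2πi·ΣRes = - \frac{2 i \pi \omega e^{- \frac{5 \omega}{2}}}{5}

Case ω < 0 (upper half-plane, counterclockwise contour ⇒ F(ω) = +2πi·ΣRes):
  Res_{z = \frac{5 i}{2}} g(z) = - \frac{\omega e^{\frac{5 \omega}{2}}}{5} (pole of order 2)
  F(ω) = 2πi·ΣRes = - \frac{2 i \pi \omega e^{\frac{5 \omega}{2}}}{5}

Both cases combine into a single formula in |ω|:

F(ω) = - \frac{2 i \pi \omega e^{- \frac{5 \left|{\omega}\right|}{2}}}{5}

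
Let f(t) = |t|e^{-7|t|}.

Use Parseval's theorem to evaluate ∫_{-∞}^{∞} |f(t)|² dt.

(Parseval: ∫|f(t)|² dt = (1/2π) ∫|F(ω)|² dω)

∫|f(t)|² dt = \frac{1}{686}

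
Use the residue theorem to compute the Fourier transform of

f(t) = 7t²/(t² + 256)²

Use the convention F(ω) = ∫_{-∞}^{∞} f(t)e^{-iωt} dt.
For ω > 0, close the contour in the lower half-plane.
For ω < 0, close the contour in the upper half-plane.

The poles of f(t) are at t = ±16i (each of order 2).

Let g(z) = f(z)e^{-iωz}; for large |z| the factor e^{-iωz} decays in the lower half-plane when ω > 0 and in the upper half-plane when ω < 0.

Case ω > 0 (lower half-plane, clockwise contour ⇒ F(ω) = -2πi·ΣRes):
  Res_{z = - 16 i} g(z) = \frac{7 i \left(1 - 16 \omega\right) e^{- 16 \omega}}{64} (pole of order 2)
  F(ω) = -2πi·ΣRes = \frac{7 \pi \left(1 - 16 \omega\right) e^{- 16 \omega}}{32}

Case ω < 0 (upper half-plane, counterclockwise contour ⇒ F(ω) = +2πi·ΣRes):
  Res_{z = 16 i} g(z) = \frac{7 i \left(- 16 \omega - 1\right) e^{16 \omega}}{64} (pole of order 2)
  F(ω) = 2πi·ΣRes = \frac{7 \pi \left(16 \omega + 1\right) e^{16 \omega}}{32}

Both cases combine into a single formula in |ω|:

F(ω) = \frac{7 \pi \left(1 - 16 \left|{\omega}\right|\right) e^{- 16 \left|{\omega}\right|}}{32}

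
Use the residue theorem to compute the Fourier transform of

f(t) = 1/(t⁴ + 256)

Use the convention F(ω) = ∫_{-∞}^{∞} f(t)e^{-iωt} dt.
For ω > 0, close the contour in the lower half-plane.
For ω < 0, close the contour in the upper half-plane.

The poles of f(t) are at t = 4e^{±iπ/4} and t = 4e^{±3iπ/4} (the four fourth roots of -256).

Let g(z) = f(z)e^{-iωz}; for large |z| the factor e^{-iωz} decays in the lower half-plane when ω > 0 and in the upper half-plane when ω < 0.

Case ω > 0 (lower half-plane, clockwise contour ⇒ F(ω) = -2πi·ΣRes):
  Res_{z = - 2 \sqrt{2} - 2 \sqrt{2} i} g(z) = \frac{\sqrt{2} i \left(1 - i\right) e^{2 \sqrt{2} \omega \left(-1 + i\right)}}{512}
  Res_{z = 2 \sqrt{2} - 2 \sqrt{2} i} g(z) = \frac{\sqrt{2} i \left(1 + i\right) e^{- 2 \sqrt{2} \omega \left(1 + i\right)}}{512}
  F(ω) = -2πi·ΣRes = \frac{\sqrt{2} \pi \left(1 - i\right) \left(e^{4 \sqrt{2} i \omega} + i\right) e^{- 2 \sqrt{2} \omega \left(1 + i\right)}}{256} = \frac{\pi e^{- 2 \sqrt{2} \omega} \sin{\left(2 \sqrt{2} \omega + \frac{\pi}{4} \right)}}{64}

Case ω < 0 (upper half-plane, counterclockwise contour ⇒ F(ω) = +2πi·ΣRes):
  Res_{z = 2 \sqrt{2} + 2 \sqrt{2} i} g(z) = \frac{\sqrt{2} i \left(-1 + i\right) e^{2 \sqrt{2} \omega \left(1 - i\right)}}{512}
  Res_{z = - 2 \sqrt{2} + 2 \sqrt{2} i} g(z) = \frac{\sqrt{2} \left(1 - i\right) e^{2 \sqrt{2} \omega \left(1 + i\right)}}{512}
  F(ω) = 2πi·ΣRes = - \frac{\sqrt{2} i \pi \left(i \left(1 - i\right) e^{2 \sqrt{2} \omega \left(1 - i\right)} - \left(1 - i\right) e^{2 \sqrt{2} \omega \left(1 + i\right)}\right)}{256} = \frac{\pi e^{2 \sqrt{2} \omega} \cos{\left(2 \sqrt{2} \omega + \frac{\pi}{4} \right)}}{64}

Both cases combine into a single formula in |ω|:

F(ω) = \frac{\pi e^{- 2 \sqrt{2} \left|{\omega}\right|} \sin{\left(2 \sqrt{2} \left|{\omega}\right| + \frac{\pi}{4} \right)}}{64}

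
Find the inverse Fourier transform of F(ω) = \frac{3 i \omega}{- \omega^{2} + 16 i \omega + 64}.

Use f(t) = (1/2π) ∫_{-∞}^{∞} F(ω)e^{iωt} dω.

f(t) = 3 \left(1 - 8 t\right) e^{- 8 t} u\left(t\right)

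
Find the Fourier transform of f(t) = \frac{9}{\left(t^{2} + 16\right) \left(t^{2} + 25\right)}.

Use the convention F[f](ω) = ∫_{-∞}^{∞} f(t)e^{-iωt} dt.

F(ω) = \frac{\pi \left(5 e^{\left|{\omega}\right|} - 4\right) e^{- 5 \left|{\omega}\right|}}{20}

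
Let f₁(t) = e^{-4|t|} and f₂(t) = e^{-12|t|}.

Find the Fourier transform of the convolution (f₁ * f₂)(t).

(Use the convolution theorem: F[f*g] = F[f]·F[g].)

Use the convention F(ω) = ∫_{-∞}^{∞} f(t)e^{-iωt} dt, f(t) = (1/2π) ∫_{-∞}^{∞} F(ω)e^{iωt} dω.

F[f₁*f₂](ω) = \frac{192}{\left(\omega^{2} + 16\right) \left(\omega^{2} + 144\right)}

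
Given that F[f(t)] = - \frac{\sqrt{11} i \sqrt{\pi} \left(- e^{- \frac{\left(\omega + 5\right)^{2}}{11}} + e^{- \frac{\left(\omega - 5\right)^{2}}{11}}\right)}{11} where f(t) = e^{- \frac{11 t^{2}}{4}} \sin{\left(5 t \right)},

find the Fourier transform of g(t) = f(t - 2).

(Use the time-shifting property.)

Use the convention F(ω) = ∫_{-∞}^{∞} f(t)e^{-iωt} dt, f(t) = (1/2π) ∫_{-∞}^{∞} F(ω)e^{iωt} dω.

F[g](ω) = \frac{\sqrt{11} i \sqrt{\pi} \left(1 - e^{\frac{20 \omega}{11}}\right) e^{- \frac{\omega^{2}}{11} - \frac{10 \omega}{11} - 2 i \omega - \frac{25}{11}}}{11}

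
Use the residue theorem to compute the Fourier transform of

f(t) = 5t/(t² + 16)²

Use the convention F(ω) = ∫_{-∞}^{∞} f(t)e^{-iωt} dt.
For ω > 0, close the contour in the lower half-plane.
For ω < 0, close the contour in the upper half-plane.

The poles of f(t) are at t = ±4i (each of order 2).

Let g(z) = f(z)e^{-iωz}; for large |z| the factor e^{-iωz} decays in the lower half-plane when ω > 0 and in the upper half-plane when ω < 0.

Case ω > 0 (lower half-plane, clockwise contour ⇒ F(ω) = -2πi·ΣRes):
  Res_{z = - 4 i} g(z) = \frac{5 \omega e^{- 4 \omega}}{16} (pole of order 2)
  F(ω) = -2πi·ΣRes = - \frac{5 i \pi \omega e^{- 4 \omega}}{8}

Case ω < 0 (upper half-plane, counterclockwise contour ⇒ F(ω) = +2πi·ΣRes):
  Res_{z = 4 i} g(z) = - \frac{5 \omega e^{4 \omega}}{16} (pole of order 2)
  F(ω) = 2πi·ΣRes = - \frac{5 i \pi \omega e^{4 \omega}}{8}

Both cases combine into a single formula in |ω|:

F(ω) = - \frac{5 i \pi \omega e^{- 4 \left|{\omega}\right|}}{8}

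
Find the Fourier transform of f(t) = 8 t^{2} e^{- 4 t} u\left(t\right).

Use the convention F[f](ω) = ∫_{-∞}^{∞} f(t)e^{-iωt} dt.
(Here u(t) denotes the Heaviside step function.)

F(ω) = \frac{16}{\left(i \omega + 4\right)^{3}}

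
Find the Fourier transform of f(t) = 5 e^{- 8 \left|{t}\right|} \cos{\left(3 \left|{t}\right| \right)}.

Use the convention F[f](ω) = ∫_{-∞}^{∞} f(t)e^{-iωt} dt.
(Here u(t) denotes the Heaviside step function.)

F(ω) = \frac{80 \left(\omega^{2} + 73\right)}{\omega^{4} + 110 \omega^{2} + 5329}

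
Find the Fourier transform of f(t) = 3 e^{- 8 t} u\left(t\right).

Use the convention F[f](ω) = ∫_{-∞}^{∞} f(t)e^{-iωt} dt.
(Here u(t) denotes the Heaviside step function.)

F(ω) = \frac{3}{i \omega + 8}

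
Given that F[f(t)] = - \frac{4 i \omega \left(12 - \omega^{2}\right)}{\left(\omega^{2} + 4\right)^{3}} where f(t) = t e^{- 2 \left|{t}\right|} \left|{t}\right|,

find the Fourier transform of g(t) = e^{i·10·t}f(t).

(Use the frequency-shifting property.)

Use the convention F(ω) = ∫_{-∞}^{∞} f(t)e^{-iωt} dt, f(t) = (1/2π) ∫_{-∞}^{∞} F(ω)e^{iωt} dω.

F[g](ω) = \frac{4 i \left(\omega - 10\right) \left(\left(\omega - 10\right)^{2} - 12\right)}{\left(\left(\omega - 10\right)^{2} + 4\right)^{3}}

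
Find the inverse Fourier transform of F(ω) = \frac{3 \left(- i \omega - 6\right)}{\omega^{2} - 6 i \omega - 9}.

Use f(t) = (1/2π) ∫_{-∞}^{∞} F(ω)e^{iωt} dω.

f(t) = 3 \left(3 t + 1\right) e^{- 3 t} u\left(t\right)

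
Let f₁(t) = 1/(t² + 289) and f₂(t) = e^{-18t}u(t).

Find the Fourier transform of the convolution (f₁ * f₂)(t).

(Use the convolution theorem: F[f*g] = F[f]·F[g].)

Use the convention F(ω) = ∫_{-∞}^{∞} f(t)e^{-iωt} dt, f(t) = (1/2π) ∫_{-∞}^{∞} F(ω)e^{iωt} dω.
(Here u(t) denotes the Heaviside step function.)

F[f₁*f₂](ω) = \frac{\pi e^{- 17 \left|{\omega}\right|}}{17 \left(i \omega + 18\right)}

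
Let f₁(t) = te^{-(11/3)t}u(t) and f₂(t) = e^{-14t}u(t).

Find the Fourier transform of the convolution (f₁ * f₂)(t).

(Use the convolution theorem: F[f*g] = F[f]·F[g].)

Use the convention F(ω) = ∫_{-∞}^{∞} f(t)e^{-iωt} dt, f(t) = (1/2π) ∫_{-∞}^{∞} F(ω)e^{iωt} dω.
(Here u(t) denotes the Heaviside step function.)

F[f₁*f₂](ω) = \frac{9}{\left(i \omega + 14\right) \left(3 i \omega + 11\right)^{2}}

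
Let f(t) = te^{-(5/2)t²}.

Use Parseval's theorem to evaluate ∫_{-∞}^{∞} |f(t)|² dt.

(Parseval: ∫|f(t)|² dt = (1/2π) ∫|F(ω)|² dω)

∫|f(t)|² dt = \frac{\sqrt{5} \sqrt{\pi}}{50}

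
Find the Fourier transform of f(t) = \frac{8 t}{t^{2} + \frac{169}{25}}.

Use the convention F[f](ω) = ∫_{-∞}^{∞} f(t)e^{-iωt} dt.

F(ω) = - 8 i \pi e^{- \frac{13 \left|{\omega}\right|}{5}} \operatorname{sign}{\left(\omega \right)}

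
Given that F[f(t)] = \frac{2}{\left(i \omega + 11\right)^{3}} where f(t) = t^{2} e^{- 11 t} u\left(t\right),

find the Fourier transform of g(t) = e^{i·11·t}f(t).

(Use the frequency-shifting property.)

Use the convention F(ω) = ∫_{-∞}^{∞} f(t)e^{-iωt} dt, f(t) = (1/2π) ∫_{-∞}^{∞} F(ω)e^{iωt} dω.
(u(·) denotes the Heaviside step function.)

F[g](ω) = \frac{2}{\left(i \left(\omega - 11\right) + 11\right)^{3}}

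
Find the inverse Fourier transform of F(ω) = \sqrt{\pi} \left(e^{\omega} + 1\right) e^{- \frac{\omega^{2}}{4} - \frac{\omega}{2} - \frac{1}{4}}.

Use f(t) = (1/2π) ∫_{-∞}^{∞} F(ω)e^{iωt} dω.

f(t) = 2 e^{- t^{2}} \cos{\left(t \right)}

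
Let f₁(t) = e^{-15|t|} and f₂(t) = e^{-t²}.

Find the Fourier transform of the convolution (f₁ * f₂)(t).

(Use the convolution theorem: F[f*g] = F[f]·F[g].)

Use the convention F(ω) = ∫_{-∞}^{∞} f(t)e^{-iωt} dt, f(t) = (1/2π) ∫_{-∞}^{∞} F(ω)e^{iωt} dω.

F[f₁*f₂](ω) = \frac{30 \sqrt{\pi} e^{- \frac{\omega^{2}}{4}}}{\omega^{2} + 225}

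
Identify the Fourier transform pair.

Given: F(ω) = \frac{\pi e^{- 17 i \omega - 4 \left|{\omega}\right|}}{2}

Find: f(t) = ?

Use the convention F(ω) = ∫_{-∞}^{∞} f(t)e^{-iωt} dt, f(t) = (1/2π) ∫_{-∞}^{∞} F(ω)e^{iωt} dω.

f(t) = \frac{2}{\left(t - 17\right)^{2} + 16}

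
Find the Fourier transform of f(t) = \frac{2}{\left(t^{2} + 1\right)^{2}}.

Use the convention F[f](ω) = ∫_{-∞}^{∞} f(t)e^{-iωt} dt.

F(ω) = \pi \left(\left|{\omega}\right| + 1\right) e^{- \left|{\omega}\right|}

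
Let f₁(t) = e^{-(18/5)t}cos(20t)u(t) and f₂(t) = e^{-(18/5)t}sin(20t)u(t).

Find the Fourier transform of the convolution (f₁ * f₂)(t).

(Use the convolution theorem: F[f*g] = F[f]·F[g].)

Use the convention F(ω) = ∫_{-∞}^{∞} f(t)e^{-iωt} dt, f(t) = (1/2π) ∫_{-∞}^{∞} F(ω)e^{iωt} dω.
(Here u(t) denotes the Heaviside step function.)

F[f₁*f₂](ω) = \frac{2500 \left(5 i \omega + 18\right)}{\left(\left(5 i \omega + 18\right)^{2} + 10000\right)^{2}}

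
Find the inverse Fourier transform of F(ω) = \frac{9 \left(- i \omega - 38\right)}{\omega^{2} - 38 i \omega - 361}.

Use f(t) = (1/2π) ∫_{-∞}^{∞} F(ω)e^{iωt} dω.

f(t) = 9 \left(19 t + 1\right) e^{- 19 t} u\left(t\right)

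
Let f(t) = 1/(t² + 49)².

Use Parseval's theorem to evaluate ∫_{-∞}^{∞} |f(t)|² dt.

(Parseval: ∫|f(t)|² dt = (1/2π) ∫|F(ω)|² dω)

∫|f(t)|² dt = \frac{5 \pi}{13176688}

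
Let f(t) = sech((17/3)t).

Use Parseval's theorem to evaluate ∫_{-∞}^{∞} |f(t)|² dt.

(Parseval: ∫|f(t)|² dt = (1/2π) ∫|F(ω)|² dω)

∫|f(t)|² dt = \frac{6}{17}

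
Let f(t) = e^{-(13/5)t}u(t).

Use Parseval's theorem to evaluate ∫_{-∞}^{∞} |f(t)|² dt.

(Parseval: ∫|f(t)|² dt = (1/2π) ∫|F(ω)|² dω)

∫|f(t)|² dt = \frac{5}{26}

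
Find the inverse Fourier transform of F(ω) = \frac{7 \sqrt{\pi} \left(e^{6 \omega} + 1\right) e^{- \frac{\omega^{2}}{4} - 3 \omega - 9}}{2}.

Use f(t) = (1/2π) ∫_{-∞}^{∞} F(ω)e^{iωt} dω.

f(t) = 7 e^{- t^{2}} \cos{\left(6 t \right)}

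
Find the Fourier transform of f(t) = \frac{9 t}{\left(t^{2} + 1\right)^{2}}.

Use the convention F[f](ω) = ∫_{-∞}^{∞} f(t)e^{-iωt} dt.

F(ω) = - \frac{9 i \pi \omega e^{- \left|{\omega}\right|}}{2}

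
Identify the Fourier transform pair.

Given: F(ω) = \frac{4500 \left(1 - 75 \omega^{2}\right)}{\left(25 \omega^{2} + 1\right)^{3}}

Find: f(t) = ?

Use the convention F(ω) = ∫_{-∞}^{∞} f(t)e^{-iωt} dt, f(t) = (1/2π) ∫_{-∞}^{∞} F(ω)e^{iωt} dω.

f(t) = 9 t^{2} e^{- \frac{\left|{t}\right|}{5}}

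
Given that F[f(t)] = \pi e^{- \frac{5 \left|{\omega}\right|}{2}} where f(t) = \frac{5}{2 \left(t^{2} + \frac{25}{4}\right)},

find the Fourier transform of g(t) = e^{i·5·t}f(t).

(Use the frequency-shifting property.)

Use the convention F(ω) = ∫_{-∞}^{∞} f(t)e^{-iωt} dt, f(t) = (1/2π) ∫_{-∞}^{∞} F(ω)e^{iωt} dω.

F[g](ω) = \pi e^{- \frac{5 \left|{\omega - 5}\right|}{2}}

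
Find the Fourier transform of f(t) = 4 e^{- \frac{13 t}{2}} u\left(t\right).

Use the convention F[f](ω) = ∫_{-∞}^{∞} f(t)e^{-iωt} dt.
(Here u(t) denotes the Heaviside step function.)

F(ω) = \frac{8}{2 i \omega + 13}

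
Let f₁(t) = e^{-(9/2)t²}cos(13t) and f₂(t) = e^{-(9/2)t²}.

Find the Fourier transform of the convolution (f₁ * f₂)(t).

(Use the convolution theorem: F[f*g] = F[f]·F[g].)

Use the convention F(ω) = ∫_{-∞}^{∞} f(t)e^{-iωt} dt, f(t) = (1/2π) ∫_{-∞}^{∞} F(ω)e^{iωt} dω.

F[f₁*f₂](ω) = \frac{\pi \left(e^{\frac{26 \omega}{9}} + 1\right) e^{- \frac{\omega^{2}}{9} - \frac{13 \omega}{9} - \frac{169}{18}}}{9}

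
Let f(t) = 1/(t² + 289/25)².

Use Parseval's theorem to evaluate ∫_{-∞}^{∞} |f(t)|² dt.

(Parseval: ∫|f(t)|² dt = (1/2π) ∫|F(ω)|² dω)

∫|f(t)|² dt = \frac{390625 \pi}{6565418768}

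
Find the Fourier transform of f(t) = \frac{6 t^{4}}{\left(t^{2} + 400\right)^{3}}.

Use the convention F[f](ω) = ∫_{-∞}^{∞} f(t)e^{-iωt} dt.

F(ω) = \frac{3 \pi \left(400 \omega^{2} - 100 \left|{\omega}\right| + 3\right) e^{- 20 \left|{\omega}\right|}}{80}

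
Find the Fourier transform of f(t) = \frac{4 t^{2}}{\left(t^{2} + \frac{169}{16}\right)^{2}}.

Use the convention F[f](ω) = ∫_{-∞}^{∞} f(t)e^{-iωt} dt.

F(ω) = \frac{2 \pi \left(4 - 13 \left|{\omega}\right|\right) e^{- \frac{13 \left|{\omega}\right|}{4}}}{13}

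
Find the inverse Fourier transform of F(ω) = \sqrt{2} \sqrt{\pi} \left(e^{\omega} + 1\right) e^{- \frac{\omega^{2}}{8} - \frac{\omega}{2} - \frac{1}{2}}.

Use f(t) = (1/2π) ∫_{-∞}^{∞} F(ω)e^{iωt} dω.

f(t) = 4 e^{- 2 t^{2}} \cos{\left(2 t \right)}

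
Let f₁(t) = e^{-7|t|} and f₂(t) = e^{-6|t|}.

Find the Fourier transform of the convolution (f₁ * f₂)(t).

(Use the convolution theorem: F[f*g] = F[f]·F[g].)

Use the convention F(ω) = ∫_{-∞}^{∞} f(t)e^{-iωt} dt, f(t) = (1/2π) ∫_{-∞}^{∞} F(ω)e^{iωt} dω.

F[f₁*f₂](ω) = \frac{168}{\left(\omega^{2} + 36\right) \left(\omega^{2} + 49\right)}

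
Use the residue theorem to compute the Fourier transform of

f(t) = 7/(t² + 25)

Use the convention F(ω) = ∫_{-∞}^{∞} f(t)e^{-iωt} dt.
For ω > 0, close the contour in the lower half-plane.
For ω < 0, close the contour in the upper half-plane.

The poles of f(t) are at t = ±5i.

Let g(z) = f(z)e^{-iωz}; for large |z| the factor e^{-iωz} decays in the lower half-plane when ω > 0 and in the upper half-plane when ω < 0.

Case ω > 0 (lower half-plane, clockwise contour ⇒ F(ω) = -2πi·ΣRes):
  Res_{z = - 5 i} g(z) = \frac{7 i e^{- 5 \omega}}{10}
  F(ω) = -2πi·ΣRes = \frac{7 \pi e^{- 5 \omega}}{5}

Case ω < 0 (upper half-plane, counterclockwise contour ⇒ F(ω) = +2πi·ΣRes):
  Res_{z = 5 i} g(z) = - \frac{7 i e^{5 \omega}}{10}
  F(ω) = 2πi·ΣRes = \frac{7 \pi e^{5 \omega}}{5}

Both cases combine into a single formula in |ω|:

F(ω) = \frac{7 \pi e^{- 5 \left|{\omega}\right|}}{5}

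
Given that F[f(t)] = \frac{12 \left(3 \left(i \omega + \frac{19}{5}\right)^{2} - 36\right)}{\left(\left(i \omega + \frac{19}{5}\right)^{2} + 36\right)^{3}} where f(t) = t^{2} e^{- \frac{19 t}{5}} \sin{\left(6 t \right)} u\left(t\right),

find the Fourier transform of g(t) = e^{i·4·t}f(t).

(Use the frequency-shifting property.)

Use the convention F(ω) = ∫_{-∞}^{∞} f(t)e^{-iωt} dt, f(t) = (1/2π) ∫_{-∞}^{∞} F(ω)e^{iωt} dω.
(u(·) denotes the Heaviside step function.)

F[g](ω) = \frac{22500 \left(\left(5 i \left(\omega - 4\right) + 19\right)^{2} - 300\right)}{\left(\left(5 i \left(\omega - 4\right) + 19\right)^{2} + 900\right)^{3}}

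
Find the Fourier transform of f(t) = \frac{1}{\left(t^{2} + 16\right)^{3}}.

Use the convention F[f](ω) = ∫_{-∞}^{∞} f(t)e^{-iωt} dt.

F(ω) = \frac{\pi \left(16 \omega^{2} + 12 \left|{\omega}\right| + 3\right) e^{- 4 \left|{\omega}\right|}}{8192}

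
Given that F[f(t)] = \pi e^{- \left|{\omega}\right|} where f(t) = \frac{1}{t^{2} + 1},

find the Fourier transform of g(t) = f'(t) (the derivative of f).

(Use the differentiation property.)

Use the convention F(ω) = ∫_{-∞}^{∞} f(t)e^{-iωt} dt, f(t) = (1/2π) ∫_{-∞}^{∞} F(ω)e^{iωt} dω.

F[g](ω) = i \pi \omega e^{- \left|{\omega}\right|}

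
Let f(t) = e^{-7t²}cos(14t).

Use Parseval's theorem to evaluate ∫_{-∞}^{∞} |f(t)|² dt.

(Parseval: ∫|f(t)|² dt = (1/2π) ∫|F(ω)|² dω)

∫|f(t)|² dt = \frac{\sqrt{14} \sqrt{\pi} \left(1 + e^{14}\right)}{28 e^{14}}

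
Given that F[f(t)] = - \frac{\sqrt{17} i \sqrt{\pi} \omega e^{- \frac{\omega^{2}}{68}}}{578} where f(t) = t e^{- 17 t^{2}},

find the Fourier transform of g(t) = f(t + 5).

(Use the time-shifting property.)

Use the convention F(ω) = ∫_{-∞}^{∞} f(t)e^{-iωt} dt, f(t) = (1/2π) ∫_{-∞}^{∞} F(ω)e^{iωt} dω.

F[g](ω) = - \frac{\sqrt{17} i \sqrt{\pi} \omega e^{- \frac{\omega \left(\omega - 340 i\right)}{68}}}{578}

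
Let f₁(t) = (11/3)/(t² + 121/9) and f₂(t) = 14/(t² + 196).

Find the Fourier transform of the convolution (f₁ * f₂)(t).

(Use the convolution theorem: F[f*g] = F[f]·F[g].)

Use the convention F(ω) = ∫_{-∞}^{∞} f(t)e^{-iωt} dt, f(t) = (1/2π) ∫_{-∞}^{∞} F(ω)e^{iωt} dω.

F[f₁*f₂](ω) = \pi^{2} e^{- \frac{53 \left|{\omega}\right|}{3}}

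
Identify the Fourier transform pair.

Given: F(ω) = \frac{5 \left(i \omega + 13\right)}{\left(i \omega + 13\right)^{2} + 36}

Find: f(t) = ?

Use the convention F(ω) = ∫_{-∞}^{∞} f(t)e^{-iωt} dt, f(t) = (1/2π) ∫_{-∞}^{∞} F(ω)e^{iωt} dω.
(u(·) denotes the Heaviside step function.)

f(t) = 5 e^{- 13 t} \cos{\left(6 t \right)} u\left(t\right)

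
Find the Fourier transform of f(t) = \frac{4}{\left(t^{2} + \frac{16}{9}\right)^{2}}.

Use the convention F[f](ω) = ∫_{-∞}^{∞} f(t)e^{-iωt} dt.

F(ω) = \frac{9 \pi \left(4 \left|{\omega}\right| + 3\right) e^{- \frac{4 \left|{\omega}\right|}{3}}}{32}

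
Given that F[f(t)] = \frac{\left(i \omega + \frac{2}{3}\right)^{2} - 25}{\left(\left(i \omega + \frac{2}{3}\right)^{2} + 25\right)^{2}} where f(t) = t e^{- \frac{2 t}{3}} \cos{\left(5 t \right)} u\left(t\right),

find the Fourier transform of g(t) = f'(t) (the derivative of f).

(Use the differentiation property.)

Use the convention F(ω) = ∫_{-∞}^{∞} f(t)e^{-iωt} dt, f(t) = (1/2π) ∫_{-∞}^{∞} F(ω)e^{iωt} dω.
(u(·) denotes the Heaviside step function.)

F[g](ω) = \frac{9 i \omega \left(\left(3 i \omega + 2\right)^{2} - 225\right)}{\left(\left(3 i \omega + 2\right)^{2} + 225\right)^{2}}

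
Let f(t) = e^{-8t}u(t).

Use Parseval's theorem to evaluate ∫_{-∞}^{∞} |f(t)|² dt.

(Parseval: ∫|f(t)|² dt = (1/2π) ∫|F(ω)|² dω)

∫|f(t)|² dt = \frac{1}{16}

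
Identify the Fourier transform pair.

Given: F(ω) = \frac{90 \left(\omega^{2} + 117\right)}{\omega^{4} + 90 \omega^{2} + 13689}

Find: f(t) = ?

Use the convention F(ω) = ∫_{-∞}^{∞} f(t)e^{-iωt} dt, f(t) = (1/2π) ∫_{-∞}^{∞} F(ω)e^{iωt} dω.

f(t) = 5 e^{- 9 \left|{t}\right|} \cos{\left(6 \left|{t}\right| \right)}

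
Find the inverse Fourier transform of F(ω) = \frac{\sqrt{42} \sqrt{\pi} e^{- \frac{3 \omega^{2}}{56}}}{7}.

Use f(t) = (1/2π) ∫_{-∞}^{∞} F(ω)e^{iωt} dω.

f(t) = 2 e^{- \frac{14 t^{2}}{3}}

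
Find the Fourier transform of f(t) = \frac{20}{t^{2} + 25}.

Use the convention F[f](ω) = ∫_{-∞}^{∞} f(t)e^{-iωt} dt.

F(ω) = 4 \pi e^{- 5 \left|{\omega}\right|}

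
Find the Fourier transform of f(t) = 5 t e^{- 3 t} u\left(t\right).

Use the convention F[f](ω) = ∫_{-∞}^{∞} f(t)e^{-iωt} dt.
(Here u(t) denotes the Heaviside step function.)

F(ω) = \frac{5}{\left(i \omega + 3\right)^{2}}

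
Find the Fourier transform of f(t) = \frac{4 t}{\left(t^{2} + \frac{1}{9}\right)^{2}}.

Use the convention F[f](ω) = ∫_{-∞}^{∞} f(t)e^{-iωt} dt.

F(ω) = - 6 i \pi \omega e^{- \frac{\left|{\omega}\right|}{3}}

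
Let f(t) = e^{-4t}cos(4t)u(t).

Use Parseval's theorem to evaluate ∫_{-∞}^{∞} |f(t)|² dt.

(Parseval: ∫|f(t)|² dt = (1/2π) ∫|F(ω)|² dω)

∫|f(t)|² dt = \frac{3}{32}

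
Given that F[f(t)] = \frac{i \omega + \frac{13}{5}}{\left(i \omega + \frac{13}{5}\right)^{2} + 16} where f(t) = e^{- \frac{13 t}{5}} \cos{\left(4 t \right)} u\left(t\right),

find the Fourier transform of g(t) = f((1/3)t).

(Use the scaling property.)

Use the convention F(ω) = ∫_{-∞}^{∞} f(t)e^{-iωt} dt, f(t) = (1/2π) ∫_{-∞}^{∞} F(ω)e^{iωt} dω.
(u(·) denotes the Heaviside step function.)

F[g](ω) = \frac{15 \left(15 i \omega + 13\right)}{\left(15 i \omega + 13\right)^{2} + 400}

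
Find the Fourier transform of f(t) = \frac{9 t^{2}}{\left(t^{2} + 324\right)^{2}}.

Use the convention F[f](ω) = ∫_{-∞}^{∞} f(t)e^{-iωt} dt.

F(ω) = \frac{\pi \left(1 - 18 \left|{\omega}\right|\right) e^{- 18 \left|{\omega}\right|}}{4}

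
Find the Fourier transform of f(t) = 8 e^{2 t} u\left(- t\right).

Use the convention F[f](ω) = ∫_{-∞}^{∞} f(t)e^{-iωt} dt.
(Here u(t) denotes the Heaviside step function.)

F(ω) = - \frac{8}{i \omega - 2}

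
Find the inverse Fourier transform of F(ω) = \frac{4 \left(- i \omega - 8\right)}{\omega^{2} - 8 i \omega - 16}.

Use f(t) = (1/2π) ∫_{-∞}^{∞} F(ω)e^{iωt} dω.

f(t) = 4 \left(4 t + 1\right) e^{- 4 t} u\left(t\right)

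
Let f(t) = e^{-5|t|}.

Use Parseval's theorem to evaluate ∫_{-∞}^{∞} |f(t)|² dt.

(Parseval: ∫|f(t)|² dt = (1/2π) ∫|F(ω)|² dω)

∫|f(t)|² dt = \frac{1}{5}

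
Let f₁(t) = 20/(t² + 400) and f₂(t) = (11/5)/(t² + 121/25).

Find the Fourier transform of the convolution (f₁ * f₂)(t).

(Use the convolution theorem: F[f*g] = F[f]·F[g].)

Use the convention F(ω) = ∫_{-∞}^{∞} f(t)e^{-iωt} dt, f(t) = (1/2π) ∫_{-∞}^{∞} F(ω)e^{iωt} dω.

F[f₁*f₂](ω) = \pi^{2} e^{- \frac{111 \left|{\omega}\right|}{5}}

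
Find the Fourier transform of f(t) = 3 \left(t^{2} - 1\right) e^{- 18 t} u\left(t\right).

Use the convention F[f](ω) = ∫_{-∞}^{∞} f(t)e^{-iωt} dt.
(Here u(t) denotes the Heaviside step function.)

F(ω) = \frac{3 \left(2 i \omega - \left(i \omega + 18\right)^{3} + 36\right)}{\left(i \omega + 18\right)^{4}}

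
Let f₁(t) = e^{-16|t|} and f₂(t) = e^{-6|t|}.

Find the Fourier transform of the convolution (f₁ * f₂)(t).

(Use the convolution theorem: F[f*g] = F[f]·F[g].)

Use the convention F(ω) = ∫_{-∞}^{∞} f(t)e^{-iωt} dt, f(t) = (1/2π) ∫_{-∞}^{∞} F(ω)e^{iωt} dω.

F[f₁*f₂](ω) = \frac{384}{\left(\omega^{2} + 36\right) \left(\omega^{2} + 256\right)}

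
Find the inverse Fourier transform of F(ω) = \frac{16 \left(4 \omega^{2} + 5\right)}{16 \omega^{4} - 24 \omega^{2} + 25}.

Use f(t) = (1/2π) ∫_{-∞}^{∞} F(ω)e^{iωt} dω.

f(t) = 4 e^{- \frac{\left|{t}\right|}{2}} \cos{\left(\left|{t}\right| \right)}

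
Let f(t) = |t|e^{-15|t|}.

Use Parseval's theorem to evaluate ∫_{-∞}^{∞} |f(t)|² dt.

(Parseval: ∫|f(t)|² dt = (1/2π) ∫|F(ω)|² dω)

∫|f(t)|² dt = \frac{1}{6750}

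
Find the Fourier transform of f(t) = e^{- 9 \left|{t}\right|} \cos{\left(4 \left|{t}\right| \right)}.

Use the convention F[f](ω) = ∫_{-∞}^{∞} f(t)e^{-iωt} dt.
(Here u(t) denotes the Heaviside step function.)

F(ω) = \frac{18 \left(\omega^{2} + 97\right)}{\omega^{4} + 130 \omega^{2} + 9409}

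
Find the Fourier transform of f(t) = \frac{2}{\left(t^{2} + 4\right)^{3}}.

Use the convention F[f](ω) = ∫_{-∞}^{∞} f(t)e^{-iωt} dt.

F(ω) = \frac{\pi \left(4 \omega^{2} + 6 \left|{\omega}\right| + 3\right) e^{- 2 \left|{\omega}\right|}}{128}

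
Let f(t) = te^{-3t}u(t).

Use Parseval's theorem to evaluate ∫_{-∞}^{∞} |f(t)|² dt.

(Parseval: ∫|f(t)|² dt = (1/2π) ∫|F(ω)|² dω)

∫|f(t)|² dt = \frac{1}{108}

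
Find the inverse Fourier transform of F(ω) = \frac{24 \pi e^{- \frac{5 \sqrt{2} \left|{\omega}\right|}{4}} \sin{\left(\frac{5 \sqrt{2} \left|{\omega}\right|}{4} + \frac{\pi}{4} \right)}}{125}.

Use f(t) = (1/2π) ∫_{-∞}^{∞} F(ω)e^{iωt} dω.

f(t) = \frac{3}{t^{4} + \frac{625}{16}}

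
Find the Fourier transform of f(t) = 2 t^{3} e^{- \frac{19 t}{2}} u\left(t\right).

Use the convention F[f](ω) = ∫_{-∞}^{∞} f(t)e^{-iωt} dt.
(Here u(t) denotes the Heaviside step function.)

F(ω) = \frac{192}{\left(2 i \omega + 19\right)^{4}}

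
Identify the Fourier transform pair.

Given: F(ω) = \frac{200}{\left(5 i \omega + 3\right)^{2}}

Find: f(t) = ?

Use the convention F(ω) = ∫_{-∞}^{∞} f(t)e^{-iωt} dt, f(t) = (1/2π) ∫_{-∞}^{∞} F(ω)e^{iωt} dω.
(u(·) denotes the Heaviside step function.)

f(t) = 8 t e^{- \frac{3 t}{5}} u\left(t\right)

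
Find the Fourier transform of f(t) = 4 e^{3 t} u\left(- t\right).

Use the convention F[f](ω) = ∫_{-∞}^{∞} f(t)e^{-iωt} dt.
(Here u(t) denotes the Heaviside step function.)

F(ω) = - \frac{4}{i \omega - 3}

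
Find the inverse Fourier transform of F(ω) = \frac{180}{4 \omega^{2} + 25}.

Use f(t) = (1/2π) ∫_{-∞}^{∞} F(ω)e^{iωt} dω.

f(t) = 9 e^{- \frac{5 \left|{t}\right|}{2}}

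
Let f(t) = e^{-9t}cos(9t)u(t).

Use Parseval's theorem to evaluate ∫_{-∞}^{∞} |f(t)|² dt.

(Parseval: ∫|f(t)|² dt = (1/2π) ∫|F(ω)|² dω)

∫|f(t)|² dt = \frac{1}{24}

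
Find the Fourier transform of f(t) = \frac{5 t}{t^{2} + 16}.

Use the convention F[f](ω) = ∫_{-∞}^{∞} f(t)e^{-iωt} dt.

F(ω) = - 5 i \pi e^{- 4 \left|{\omega}\right|} \operatorname{sign}{\left(\omega \right)}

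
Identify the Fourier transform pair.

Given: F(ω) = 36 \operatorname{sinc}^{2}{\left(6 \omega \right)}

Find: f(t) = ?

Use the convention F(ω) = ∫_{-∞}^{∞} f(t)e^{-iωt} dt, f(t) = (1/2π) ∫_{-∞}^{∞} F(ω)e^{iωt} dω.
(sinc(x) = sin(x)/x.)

f(t) = 3 \left(\begin{cases} 1 - \frac{\left|{t}\right|}{12} & \text{for}\: \left|{t}\right| < 12 \\0 & \text{otherwise} \end{cases}\right)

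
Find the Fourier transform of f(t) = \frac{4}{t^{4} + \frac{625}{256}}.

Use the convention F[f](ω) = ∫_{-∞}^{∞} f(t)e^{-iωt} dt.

F(ω) = \frac{256 \pi e^{- \frac{5 \sqrt{2} \left|{\omega}\right|}{8}} \sin{\left(\frac{5 \sqrt{2} \left|{\omega}\right|}{8} + \frac{\pi}{4} \right)}}{125}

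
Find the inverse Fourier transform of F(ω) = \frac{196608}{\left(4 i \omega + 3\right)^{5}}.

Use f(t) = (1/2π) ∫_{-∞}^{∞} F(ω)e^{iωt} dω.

f(t) = 8 t^{4} e^{- \frac{3 t}{4}} u\left(t\right)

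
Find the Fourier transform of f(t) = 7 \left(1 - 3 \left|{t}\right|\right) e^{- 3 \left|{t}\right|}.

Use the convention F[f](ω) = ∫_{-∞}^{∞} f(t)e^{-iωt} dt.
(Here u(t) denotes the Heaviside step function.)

F(ω) = \frac{84 \omega^{2}}{\left(\omega^{2} + 9\right)^{2}}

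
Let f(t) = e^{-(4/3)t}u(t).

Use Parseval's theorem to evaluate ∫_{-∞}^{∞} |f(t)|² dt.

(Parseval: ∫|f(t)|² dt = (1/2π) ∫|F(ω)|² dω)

∫|f(t)|² dt = \frac{3}{8}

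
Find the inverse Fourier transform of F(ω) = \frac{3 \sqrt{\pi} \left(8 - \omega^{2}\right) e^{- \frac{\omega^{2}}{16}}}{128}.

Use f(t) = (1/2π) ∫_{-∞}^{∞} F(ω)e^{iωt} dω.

f(t) = 3 t^{2} e^{- 4 t^{2}}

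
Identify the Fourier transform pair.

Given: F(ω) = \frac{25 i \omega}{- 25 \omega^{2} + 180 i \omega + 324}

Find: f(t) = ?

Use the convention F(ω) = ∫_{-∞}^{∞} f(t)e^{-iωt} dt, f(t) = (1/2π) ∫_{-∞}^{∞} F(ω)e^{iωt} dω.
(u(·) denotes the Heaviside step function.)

f(t) = \left(1 - \frac{18 t}{5}\right) e^{- \frac{18 t}{5}} u\left(t\right)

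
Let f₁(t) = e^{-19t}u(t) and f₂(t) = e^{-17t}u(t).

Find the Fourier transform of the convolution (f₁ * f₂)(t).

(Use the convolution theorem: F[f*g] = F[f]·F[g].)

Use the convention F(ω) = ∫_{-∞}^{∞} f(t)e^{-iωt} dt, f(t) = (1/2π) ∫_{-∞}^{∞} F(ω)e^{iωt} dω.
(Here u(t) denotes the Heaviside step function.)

F[f₁*f₂](ω) = \frac{1}{\left(i \omega + 17\right) \left(i \omega + 19\right)}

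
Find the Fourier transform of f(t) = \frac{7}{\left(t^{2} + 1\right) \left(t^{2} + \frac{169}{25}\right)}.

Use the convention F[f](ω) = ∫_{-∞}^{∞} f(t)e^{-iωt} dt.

F(ω) = \frac{175 \pi e^{- \left|{\omega}\right|}}{144} - \frac{875 \pi e^{- \frac{13 \left|{\omega}\right|}{5}}}{1872}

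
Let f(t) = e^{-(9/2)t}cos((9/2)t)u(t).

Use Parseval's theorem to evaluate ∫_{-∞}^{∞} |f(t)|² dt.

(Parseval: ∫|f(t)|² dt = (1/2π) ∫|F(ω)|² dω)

∫|f(t)|² dt = \frac{1}{12}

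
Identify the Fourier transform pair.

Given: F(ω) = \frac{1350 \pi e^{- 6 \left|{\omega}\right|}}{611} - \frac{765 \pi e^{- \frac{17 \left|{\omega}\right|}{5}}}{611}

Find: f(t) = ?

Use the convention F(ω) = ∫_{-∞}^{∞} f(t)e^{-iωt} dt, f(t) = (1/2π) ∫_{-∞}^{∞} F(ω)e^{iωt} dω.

f(t) = \frac{9 t^{2}}{\left(t^{2} + \frac{289}{25}\right) \left(t^{2} + 36\right)}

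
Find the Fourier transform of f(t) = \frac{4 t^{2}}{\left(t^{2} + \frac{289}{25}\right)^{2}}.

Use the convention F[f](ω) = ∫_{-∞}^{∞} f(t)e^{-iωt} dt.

F(ω) = \frac{2 \pi \left(5 - 17 \left|{\omega}\right|\right) e^{- \frac{17 \left|{\omega}\right|}{5}}}{17}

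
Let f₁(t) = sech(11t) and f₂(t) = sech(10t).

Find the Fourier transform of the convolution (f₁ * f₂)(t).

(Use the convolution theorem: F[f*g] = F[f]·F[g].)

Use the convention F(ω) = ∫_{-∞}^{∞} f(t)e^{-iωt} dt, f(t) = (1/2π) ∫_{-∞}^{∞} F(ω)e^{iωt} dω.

F[f₁*f₂](ω) = \frac{\pi^{2}}{110 \cosh{\left(\frac{\pi \omega}{22} \right)} \cosh{\left(\frac{\pi \omega}{20} \right)}}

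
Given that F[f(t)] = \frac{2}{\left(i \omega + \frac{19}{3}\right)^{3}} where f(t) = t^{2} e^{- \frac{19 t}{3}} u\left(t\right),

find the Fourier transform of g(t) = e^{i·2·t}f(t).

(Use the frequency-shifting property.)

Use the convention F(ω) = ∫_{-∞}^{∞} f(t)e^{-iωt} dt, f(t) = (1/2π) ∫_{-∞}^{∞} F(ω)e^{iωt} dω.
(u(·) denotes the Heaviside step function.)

F[g](ω) = \frac{54}{\left(3 i \left(\omega - 2\right) + 19\right)^{3}}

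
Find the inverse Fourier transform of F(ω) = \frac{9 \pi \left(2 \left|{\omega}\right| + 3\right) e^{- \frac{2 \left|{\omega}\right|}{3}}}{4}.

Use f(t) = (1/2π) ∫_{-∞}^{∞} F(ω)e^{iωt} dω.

f(t) = \frac{4}{\left(t^{2} + \frac{4}{9}\right)^{2}}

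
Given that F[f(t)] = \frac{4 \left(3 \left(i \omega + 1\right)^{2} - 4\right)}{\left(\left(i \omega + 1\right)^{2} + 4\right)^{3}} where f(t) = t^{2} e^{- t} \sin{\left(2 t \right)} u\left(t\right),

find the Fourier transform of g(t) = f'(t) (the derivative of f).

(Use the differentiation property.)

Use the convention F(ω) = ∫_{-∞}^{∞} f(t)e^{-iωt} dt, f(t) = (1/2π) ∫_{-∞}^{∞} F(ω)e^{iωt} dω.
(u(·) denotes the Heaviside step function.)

F[g](ω) = \frac{4 i \omega \left(3 \left(i \omega + 1\right)^{2} - 4\right)}{\left(\left(i \omega + 1\right)^{2} + 4\right)^{3}}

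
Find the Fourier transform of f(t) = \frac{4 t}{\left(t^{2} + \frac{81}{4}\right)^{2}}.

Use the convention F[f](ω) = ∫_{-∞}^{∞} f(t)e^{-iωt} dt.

F(ω) = - \frac{4 i \pi \omega e^{- \frac{9 \left|{\omega}\right|}{2}}}{9}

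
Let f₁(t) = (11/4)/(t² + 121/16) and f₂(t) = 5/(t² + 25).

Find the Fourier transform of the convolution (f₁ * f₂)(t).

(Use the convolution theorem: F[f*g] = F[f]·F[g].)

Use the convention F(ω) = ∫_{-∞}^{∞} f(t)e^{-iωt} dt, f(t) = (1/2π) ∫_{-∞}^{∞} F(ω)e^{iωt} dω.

F[f₁*f₂](ω) = \pi^{2} e^{- \frac{31 \left|{\omega}\right|}{4}}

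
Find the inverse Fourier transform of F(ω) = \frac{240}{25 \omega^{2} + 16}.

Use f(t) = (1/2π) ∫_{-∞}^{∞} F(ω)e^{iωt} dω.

f(t) = 6 e^{- \frac{4 \left|{t}\right|}{5}}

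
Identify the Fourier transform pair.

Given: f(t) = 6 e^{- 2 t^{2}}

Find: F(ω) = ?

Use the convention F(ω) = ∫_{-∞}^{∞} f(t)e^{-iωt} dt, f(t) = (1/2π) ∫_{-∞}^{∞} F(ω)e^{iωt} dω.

F(ω) = 3 \sqrt{2} \sqrt{\pi} e^{- \frac{\omega^{2}}{8}}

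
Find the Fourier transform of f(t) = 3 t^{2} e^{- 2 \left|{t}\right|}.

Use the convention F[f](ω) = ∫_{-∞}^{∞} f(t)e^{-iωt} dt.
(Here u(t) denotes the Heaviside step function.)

F(ω) = \frac{24 \left(4 - 3 \omega^{2}\right)}{\left(\omega^{2} + 4\right)^{3}}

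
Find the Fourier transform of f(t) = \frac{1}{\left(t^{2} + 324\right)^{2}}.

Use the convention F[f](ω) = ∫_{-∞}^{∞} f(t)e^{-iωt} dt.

F(ω) = \frac{\pi \left(18 \left|{\omega}\right| + 1\right) e^{- 18 \left|{\omega}\right|}}{11664}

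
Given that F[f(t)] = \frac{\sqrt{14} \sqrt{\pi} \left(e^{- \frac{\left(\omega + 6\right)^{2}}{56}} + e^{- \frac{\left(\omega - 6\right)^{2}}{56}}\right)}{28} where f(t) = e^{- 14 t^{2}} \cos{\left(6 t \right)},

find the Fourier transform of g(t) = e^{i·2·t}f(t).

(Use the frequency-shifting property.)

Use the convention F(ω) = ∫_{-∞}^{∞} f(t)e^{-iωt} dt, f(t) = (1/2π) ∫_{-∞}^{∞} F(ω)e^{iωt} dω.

F[g](ω) = \frac{\sqrt{14} \sqrt{\pi} \left(e^{\frac{3 \omega}{7}} + e^{\frac{6}{7}}\right) e^{- \frac{\omega^{2}}{56} - \frac{\omega}{7} - \frac{8}{7}}}{28}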